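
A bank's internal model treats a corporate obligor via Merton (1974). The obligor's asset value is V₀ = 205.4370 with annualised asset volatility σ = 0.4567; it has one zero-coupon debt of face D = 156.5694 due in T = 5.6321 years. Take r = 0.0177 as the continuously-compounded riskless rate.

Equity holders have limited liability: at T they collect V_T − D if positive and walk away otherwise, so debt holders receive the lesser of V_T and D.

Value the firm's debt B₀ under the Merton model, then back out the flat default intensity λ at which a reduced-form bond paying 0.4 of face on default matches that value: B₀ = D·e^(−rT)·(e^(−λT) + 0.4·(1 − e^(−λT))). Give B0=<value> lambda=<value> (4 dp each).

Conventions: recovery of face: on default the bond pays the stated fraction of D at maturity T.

B0=98.3272 lambda=0.1268

With assets at 205.4370 and a single debt payment of 156.5694 at 5.6321 years:
d₁ = [ln(V₀/D) + (r + σ²/2)T] / (σ√T)
   = [ln(205.4370/156.5694) + (0.0177 + 0.5·0.4567²)·5.6321] / (0.4567·√5.6321)
   = [0.271640 + 0.687045] / 1.083843 = 0.884525
d₂ = d₁ − σ√T = 0.884525 − 1.083843 = -0.199318
N(d₁) = 0.811793,  N(d₂) = 0.421007,  e^(−rT) = 0.905120
E₀ = V₀·N(d₁) − D·e^(−rT)·N(d₂)
   = 205.4370·0.811793 − 156.5694·0.905120·0.421007 = 107.109808
B₀ = V₀ − E₀ = 205.4370 − 107.109808 = 98.327192
e^(−λT) = (B₀·e^(rT)/D − 0.4)/(1 − 0.4) = (98.3272·1.104826/156.5694 − 0.4)/0.6 = 0.48973726
λ = −ln(0.48973726)/5.6321 = 0.126753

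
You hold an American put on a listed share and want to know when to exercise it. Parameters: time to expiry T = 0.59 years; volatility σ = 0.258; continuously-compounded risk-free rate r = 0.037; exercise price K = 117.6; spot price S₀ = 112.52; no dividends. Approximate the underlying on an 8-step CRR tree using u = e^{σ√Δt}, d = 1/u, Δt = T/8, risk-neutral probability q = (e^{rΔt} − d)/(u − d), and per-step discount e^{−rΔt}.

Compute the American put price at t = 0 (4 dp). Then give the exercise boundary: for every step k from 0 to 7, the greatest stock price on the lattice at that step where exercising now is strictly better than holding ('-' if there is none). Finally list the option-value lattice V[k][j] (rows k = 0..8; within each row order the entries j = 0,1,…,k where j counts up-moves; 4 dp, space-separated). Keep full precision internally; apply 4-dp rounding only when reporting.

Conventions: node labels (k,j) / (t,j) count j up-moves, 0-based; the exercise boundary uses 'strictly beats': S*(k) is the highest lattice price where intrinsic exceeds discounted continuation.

Δt=0.07375, u=1.07258, d=0.93233, q=0.50197, disc=e^(-rΔt)=0.99727
k=8 terminal: V=max(K-S,0) → 53.3609 43.6979 32.5813 19.7925 5.0800 0.0000 0.0000 0.0000 0.0000
k=7: j=0 S=68.9014 intr=48.6986 cont=48.3781 V=48.6986[EX]; j=1 S=79.2658 intr=38.3342 cont=38.0138 V=38.3342[EX]; j=2 S=91.1892 intr=26.4108 cont=26.0904 V=26.4108[EX]; j=3 S=104.9061 intr=12.6939 cont=12.3734 V=12.6939[EX]; j=4 S=120.6865 intr=0.0000 cont=2.5231 V=2.5231[hold]; j=5 S=138.8405 intr=0.0000 cont=0.0000 V=0.0000[hold]; j=6 S=159.7253 intr=0.0000 cont=0.0000 V=0.0000[hold]; j=7 S=183.7517 intr=0.0000 cont=0.0000 V=0.0000[hold]  S*(7)=104.9061
k=6: j=0 S=73.9021 intr=43.6979 cont=43.3774 V=43.6979[EX]; j=1 S=85.0187 intr=32.5813 cont=32.2608 V=32.5813[EX]; j=2 S=97.8075 intr=19.7925 cont=19.4721 V=19.7925[EX]; j=3 S=112.5200 intr=5.0800 cont=7.5677 V=7.5677[hold]; j=4 S=129.4456 intr=0.0000 cont=1.2531 V=1.2531[hold]; j=5 S=148.9172 intr=0.0000 cont=0.0000 V=0.0000[hold]; j=6 S=171.3178 intr=0.0000 cont=0.0000 V=0.0000[hold]  S*(6)=97.8075
k=5: j=0 S=79.2658 intr=38.3342 cont=38.0138 V=38.3342[EX]; j=1 S=91.1892 intr=26.4108 cont=26.0904 V=26.4108[EX]; j=2 S=104.9061 intr=12.6939 cont=13.6188 V=13.6188[hold]; j=3 S=120.6865 intr=0.0000 cont=4.3860 V=4.3860[hold]; j=4 S=138.8405 intr=0.0000 cont=0.6224 V=0.6224[hold]; j=5 S=159.7253 intr=0.0000 cont=0.0000 V=0.0000[hold]  S*(5)=91.1892
k=4: j=0 S=85.0187 intr=32.5813 cont=32.2608 V=32.5813[EX]; j=1 S=97.8075 intr=19.7925 cont=19.9351 V=19.9351[hold]; j=2 S=112.5200 intr=5.0800 cont=8.9596 V=8.9596[hold]; j=3 S=129.4456 intr=0.0000 cont=2.4899 V=2.4899[hold]; j=4 S=148.9172 intr=0.0000 cont=0.3091 V=0.3091[hold]  S*(4)=85.0187
k=3: j=0 S=91.1892 intr=26.4108 cont=26.1617 V=26.4108[EX]; j=1 S=104.9061 intr=12.6939 cont=14.3864 V=14.3864[hold]; j=2 S=120.6865 intr=0.0000 cont=5.6965 V=5.6965[hold]; j=3 S=138.8405 intr=0.0000 cont=1.3914 V=1.3914[hold]  S*(3)=91.1892
k=2: j=0 S=97.8075 intr=19.7925 cont=20.3193 V=20.3193[hold]; j=1 S=112.5200 intr=5.0800 cont=9.9969 V=9.9969[hold]; j=2 S=129.4456 intr=0.0000 cont=3.5258 V=3.5258[hold]  S*(2)=-
k=1: j=0 S=104.9061 intr=12.6939 cont=15.0965 V=15.0965[hold]; j=1 S=120.6865 intr=0.0000 cont=6.7302 V=6.7302[hold]  S*(1)=-
k=0: j=0 S=112.5200 intr=5.0800 cont=10.8671 V=10.8671[hold]  S*(0)=-

price = 10.8671
boundary = - - - 91.1892 85.0187 91.1892 97.8075 104.9061
tree:
10.8671
15.0965 6.7302
20.3193 9.9969 3.5258
26.4108 14.3864 5.6965 1.3914
32.5813 19.9351 8.9596 2.4899 0.3091
38.3342 26.4108 13.6188 4.3860 0.6224 0.0000
43.6979 32.5813 19.7925 7.5677 1.2531 0.0000 0.0000
48.6986 38.3342 26.4108 12.6939 2.5231 0.0000 0.0000 0.0000
53.3609 43.6979 32.5813 19.7925 5.0800 0.0000 0.0000 0.0000 0.0000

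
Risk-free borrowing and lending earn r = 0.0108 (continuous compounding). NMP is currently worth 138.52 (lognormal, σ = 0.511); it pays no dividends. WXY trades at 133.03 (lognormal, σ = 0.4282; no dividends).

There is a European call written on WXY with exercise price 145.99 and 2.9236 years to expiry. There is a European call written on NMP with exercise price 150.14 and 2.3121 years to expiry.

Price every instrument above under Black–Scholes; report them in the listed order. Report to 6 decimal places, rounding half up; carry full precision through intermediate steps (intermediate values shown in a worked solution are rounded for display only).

price(WXY call K=145.99) = 35.129489
price(NMP call K=150.14) = 39.225334

[WXY call K=145.99]
σ√T = 0.4282·√2.9236 = 0.732159
d₁ = (ln(S/K) + (r+σ²/2)T) / (σ√T) = (ln(133.03/145.99) + (0.0108+0.4282²/2)·2.9236) / 0.732159 = (-0.092963 + 0.299604) / 0.732159 = 0.282234
d₂ = d₁ − σ√T = 0.282234 − 0.732159 = -0.449926
e^{−rT} = 0.968918
N(d₁) = 0.611118,  N(d₂) = 0.326382
price = S·N(d₁) − K·e^{−rT}·N(d₂) = 81.297010 − 46.167522 = 35.129489
[NMP call K=150.14]
σ√T = 0.511·√2.3121 = 0.777006
d₁ = (ln(S/K) + (r+σ²/2)T) / (σ√T) = (ln(138.52/150.14) + (0.0108+0.511²/2)·2.3121) / 0.777006 = (-0.080553 + 0.326840) / 0.777006 = 0.316968
d₂ = d₁ − σ√T = 0.316968 − 0.777006 = -0.460037
e^{−rT} = 0.975339
N(d₁) = 0.624366,  N(d₂) = 0.322745
price = S·N(d₁) − K·e^{−rT}·N(d₂) = 86.487200 − 47.261866 = 39.225334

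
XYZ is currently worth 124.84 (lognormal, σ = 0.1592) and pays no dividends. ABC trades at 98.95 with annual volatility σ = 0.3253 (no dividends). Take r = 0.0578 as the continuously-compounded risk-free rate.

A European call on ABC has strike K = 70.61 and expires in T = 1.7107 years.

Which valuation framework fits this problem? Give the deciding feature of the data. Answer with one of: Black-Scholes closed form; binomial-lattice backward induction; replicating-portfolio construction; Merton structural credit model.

framework: Black-Scholes closed form

Key observation: a European-exercise option on ABC struck at 70.61 — a GBM underlying with constant parameters — admits an analytic price: the data contain no early exercise, no discrete tree, no debt structure.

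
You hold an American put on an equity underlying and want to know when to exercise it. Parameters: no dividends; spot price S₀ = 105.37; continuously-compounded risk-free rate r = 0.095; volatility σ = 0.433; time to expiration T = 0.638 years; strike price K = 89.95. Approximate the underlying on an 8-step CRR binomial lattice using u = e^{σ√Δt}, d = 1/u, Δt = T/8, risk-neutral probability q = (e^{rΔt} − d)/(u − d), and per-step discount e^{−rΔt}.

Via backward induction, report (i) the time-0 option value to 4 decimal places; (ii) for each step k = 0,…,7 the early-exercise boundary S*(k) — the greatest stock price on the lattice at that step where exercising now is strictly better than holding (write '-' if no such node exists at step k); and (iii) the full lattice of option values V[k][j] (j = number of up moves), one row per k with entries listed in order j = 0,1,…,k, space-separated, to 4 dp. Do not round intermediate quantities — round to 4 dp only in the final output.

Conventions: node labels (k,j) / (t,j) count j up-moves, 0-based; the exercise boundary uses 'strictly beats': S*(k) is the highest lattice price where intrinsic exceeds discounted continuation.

Δt=0.07975, u=1.13007, d=0.88490, q=0.50049, disc=e^(-rΔt)=0.99245
k=8 terminal: V=max(K-S,0) → 50.3336 39.3576 25.3406 7.4400 0.0000 0.0000 0.0000 0.0000 0.0000
k=7: j=0 S=44.7693 intr=45.1807 cont=44.5018 V=45.1807[EX]; j=1 S=57.1730 intr=32.7770 cont=32.0981 V=32.7770[EX]; j=2 S=73.0132 intr=16.9368 cont=16.2579 V=16.9368[EX]; j=3 S=93.2420 intr=0.0000 cont=3.6883 V=3.6883[hold]; j=4 S=119.0755 intr=0.0000 cont=0.0000 V=0.0000[hold]; j=5 S=152.0662 intr=0.0000 cont=0.0000 V=0.0000[hold]; j=6 S=194.1973 intr=0.0000 cont=0.0000 V=0.0000[hold]; j=7 S=248.0012 intr=0.0000 cont=0.0000 V=0.0000[hold]  S*(7)=73.0132
k=6: j=0 S=50.5924 intr=39.3576 cont=38.6787 V=39.3576[EX]; j=1 S=64.6094 intr=25.3406 cont=24.6617 V=25.3406[EX]; j=2 S=82.5100 intr=7.4400 cont=10.2283 V=10.2283[hold]; j=3 S=105.3700 intr=0.0000 cont=1.8285 V=1.8285[hold]; j=4 S=134.5636 intr=0.0000 cont=0.0000 V=0.0000[hold]; j=5 S=171.8454 intr=0.0000 cont=0.0000 V=0.0000[hold]; j=6 S=219.4566 intr=0.0000 cont=0.0000 V=0.0000[hold]  S*(6)=64.6094
k=5: j=0 S=57.1730 intr=32.7770 cont=32.0981 V=32.7770[EX]; j=1 S=73.0132 intr=16.9368 cont=17.6429 V=17.6429[hold]; j=2 S=93.2420 intr=0.0000 cont=5.9788 V=5.9788[hold]; j=3 S=119.0755 intr=0.0000 cont=0.9064 V=0.9064[hold]; j=4 S=152.0662 intr=0.0000 cont=0.0000 V=0.0000[hold]; j=5 S=194.1973 intr=0.0000 cont=0.0000 V=0.0000[hold]  S*(5)=57.1730
k=4: j=0 S=64.6094 intr=25.3406 cont=25.0124 V=25.3406[EX]; j=1 S=82.5100 intr=7.4400 cont=11.7161 V=11.7161[hold]; j=2 S=105.3700 intr=0.0000 cont=3.4142 V=3.4142[hold]; j=3 S=134.5636 intr=0.0000 cont=0.4494 V=0.4494[hold]; j=4 S=171.8454 intr=0.0000 cont=0.0000 V=0.0000[hold]  S*(4)=64.6094
k=3: j=0 S=73.0132 intr=16.9368 cont=18.3819 V=18.3819[hold]; j=1 S=93.2420 intr=0.0000 cont=7.5040 V=7.5040[hold]; j=2 S=119.0755 intr=0.0000 cont=1.9158 V=1.9158[hold]; j=3 S=152.0662 intr=0.0000 cont=0.2228 V=0.2228[hold]  S*(3)=-
k=2: j=0 S=82.5100 intr=7.4400 cont=12.8400 V=12.8400[hold]; j=1 S=105.3700 intr=0.0000 cont=4.6716 V=4.6716[hold]; j=2 S=134.5636 intr=0.0000 cont=1.0604 V=1.0604[hold]  S*(2)=-
k=1: j=0 S=93.2420 intr=0.0000 cont=8.6858 V=8.6858[hold]; j=1 S=119.0755 intr=0.0000 cont=2.8426 V=2.8426[hold]  S*(1)=-
k=0: j=0 S=105.3700 intr=0.0000 cont=5.7179 V=5.7179[hold]  S*(0)=-

price = 5.7179
boundary = - - - - 64.6094 57.1730 64.6094 73.0132
tree:
5.7179
8.6858 2.8426
12.8400 4.6716 1.0604
18.3819 7.5040 1.9158 0.2228
25.3406 11.7161 3.4142 0.4494 0.0000
32.7770 17.6429 5.9788 0.9064 0.0000 0.0000
39.3576 25.3406 10.2283 1.8285 0.0000 0.0000 0.0000
45.1807 32.7770 16.9368 3.6883 0.0000 0.0000 0.0000 0.0000
50.3336 39.3576 25.3406 7.4400 0.0000 0.0000 0.0000 0.0000 0.0000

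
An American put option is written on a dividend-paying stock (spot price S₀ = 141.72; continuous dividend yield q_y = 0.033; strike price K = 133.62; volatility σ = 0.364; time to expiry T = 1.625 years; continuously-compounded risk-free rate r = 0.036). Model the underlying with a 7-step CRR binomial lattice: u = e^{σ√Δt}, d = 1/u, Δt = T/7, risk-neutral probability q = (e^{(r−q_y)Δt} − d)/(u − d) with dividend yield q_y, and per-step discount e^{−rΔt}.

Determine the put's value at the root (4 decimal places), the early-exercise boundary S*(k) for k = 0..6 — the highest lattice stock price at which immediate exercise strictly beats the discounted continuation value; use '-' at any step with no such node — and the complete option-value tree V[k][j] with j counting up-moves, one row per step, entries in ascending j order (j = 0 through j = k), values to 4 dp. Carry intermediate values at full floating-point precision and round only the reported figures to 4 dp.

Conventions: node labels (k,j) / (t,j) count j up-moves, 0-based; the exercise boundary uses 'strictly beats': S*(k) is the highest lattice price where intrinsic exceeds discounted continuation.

Δt=0.23214  u=1.19170  d=0.83914  q=0.45824  discount=0.99168
step 7 (expiry): payoffs max(K−S,0) = 92.0991 74.6543 49.8802 14.6973 0.0000 0.0000 0.0000 0.0000
step 6: (k=6,j=0): S=49.4804, K−S=84.1396, hold=83.4052 ⇒ V=84.1396 exercise | (k=6,j=1): S=70.2693, K−S=63.3507, hold=62.7749 ⇒ V=63.3507 exercise | (k=6,j=2): S=99.7926, K−S=33.8274, hold=33.4769 ⇒ V=33.8274 exercise | (k=6,j=3): S=141.7200, K−S=0.0000, hold=7.8961 ⇒ V=7.8961 continue | (k=6,j=4): S=201.2630, K−S=0.0000, hold=0.0000 ⇒ V=0.0000 continue | (k=6,j=5): S=285.8227, K−S=0.0000, hold=0.0000 ⇒ V=0.0000 continue | (k=6,j=6): S=405.9097, K−S=0.0000, hold=0.0000 ⇒ V=0.0000 continue  boundary S*=99.7926
step 5: (k=5,j=0): S=58.9657, K−S=74.6543, hold=73.9923 ⇒ V=74.6543 exercise | (k=5,j=1): S=83.7398, K−S=49.8802, hold=49.4072 ⇒ V=49.8802 exercise | (k=5,j=2): S=118.9227, K−S=14.6973, hold=21.7619 ⇒ V=21.7619 continue | (k=5,j=3): S=168.8875, K−S=0.0000, hold=4.2422 ⇒ V=4.2422 continue | (k=5,j=4): S=239.8448, K−S=0.0000, hold=0.0000 ⇒ V=0.0000 continue | (k=5,j=5): S=340.6145, K−S=0.0000, hold=0.0000 ⇒ V=0.0000 continue  boundary S*=83.7398
step 4: (k=4,j=0): S=70.2693, K−S=63.3507, hold=62.7749 ⇒ V=63.3507 exercise | (k=4,j=1): S=99.7926, K−S=33.8274, hold=36.6873 ⇒ V=36.6873 continue | (k=4,j=2): S=141.7200, K−S=0.0000, hold=13.6193 ⇒ V=13.6193 continue | (k=4,j=3): S=201.2630, K−S=0.0000, hold=2.2791 ⇒ V=2.2791 continue | (k=4,j=4): S=285.8227, K−S=0.0000, hold=0.0000 ⇒ V=0.0000 continue  boundary S*=70.2693
step 3: (k=3,j=0): S=83.7398, K−S=49.8802, hold=50.7068 ⇒ V=50.7068 continue | (k=3,j=1): S=118.9227, K−S=14.6973, hold=25.8992 ⇒ V=25.8992 continue | (k=3,j=2): S=168.8875, K−S=0.0000, hold=8.3526 ⇒ V=8.3526 continue | (k=3,j=3): S=239.8448, K−S=0.0000, hold=1.2244 ⇒ V=1.2244 continue  boundary S*=-
step 2: (k=2,j=0): S=99.7926, K−S=33.8274, hold=39.0115 ⇒ V=39.0115 continue | (k=2,j=1): S=141.7200, K−S=0.0000, hold=17.7100 ⇒ V=17.7100 continue | (k=2,j=2): S=201.2630, K−S=0.0000, hold=5.0439 ⇒ V=5.0439 continue  boundary S*=-
step 1: (k=1,j=0): S=118.9227, K−S=14.6973, hold=29.0068 ⇒ V=29.0068 continue | (k=1,j=1): S=168.8875, K−S=0.0000, hold=11.8067 ⇒ V=11.8067 continue  boundary S*=-
step 0: (k=0,j=0): S=141.7200, K−S=0.0000, hold=20.9492 ⇒ V=20.9492 continue  boundary S*=-

price = 20.9492
boundary = - - - - 70.2693 83.7398 99.7926
tree:
20.9492
29.0068 11.8067
39.0115 17.7100 5.0439
50.7068 25.8992 8.3526 1.2244
63.3507 36.6873 13.6193 2.2791 0.0000
74.6543 49.8802 21.7619 4.2422 0.0000 0.0000
84.1396 63.3507 33.8274 7.8961 0.0000 0.0000 0.0000
92.0991 74.6543 49.8802 14.6973 0.0000 0.0000 0.0000 0.0000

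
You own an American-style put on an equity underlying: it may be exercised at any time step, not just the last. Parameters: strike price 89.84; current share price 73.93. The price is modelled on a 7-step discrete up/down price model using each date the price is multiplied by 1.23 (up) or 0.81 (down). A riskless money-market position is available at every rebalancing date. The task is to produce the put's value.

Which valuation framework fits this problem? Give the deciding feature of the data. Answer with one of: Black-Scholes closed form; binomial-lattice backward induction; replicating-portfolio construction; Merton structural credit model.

framework: binomial-lattice backward induction

Key observation: the exercise right at every one of the 7 steps is what matters: each node needs max(89.84 − S, continuation), which only the stepwise tree valuation starting from spot 73.93 delivers.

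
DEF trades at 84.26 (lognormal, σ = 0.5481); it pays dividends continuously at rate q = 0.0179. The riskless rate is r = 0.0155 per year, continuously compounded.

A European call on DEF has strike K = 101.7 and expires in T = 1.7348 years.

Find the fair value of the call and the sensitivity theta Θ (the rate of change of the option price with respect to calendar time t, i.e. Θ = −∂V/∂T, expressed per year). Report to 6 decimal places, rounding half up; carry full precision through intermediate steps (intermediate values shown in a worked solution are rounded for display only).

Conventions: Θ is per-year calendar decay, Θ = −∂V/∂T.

σ√T = 0.5481·√1.7348 = 0.721912
d₁ = (ln(S/K) + (r−q+σ²/2)T) / (σ√T) = (ln(84.26/101.7) + (0.0155−0.0179+0.5481²/2)·1.7348) / 0.721912 = (-0.188120 + 0.256415) / 0.721912 = 0.094603
d₂ = d₁ − σ√T = 0.094603 − 0.721912 = -0.627309
e^{−rT} = 0.973469
e^{−qT} = 0.969424
N(d₁) = 0.537685,  N(d₂) = 0.265228
Call price V = S·e^{−qT}·N(d₁) − K·e^{−rT}·N(d₂) = 43.920093 − 26.258073 = 17.662020
φ(d₁) = (1/√(2π))·e^{−d₁²/2} = 0.397161
Θ = −S·e^{−qT}·φ(d₁)·σ/(2√T) + q·S·e^{−qT}·N(d₁) − r·K·e^{−rT}·N(d₂) = −6.750052 + 0.786170 − 0.407000 = -6.370882

price = 17.662020
Θ = -6.370882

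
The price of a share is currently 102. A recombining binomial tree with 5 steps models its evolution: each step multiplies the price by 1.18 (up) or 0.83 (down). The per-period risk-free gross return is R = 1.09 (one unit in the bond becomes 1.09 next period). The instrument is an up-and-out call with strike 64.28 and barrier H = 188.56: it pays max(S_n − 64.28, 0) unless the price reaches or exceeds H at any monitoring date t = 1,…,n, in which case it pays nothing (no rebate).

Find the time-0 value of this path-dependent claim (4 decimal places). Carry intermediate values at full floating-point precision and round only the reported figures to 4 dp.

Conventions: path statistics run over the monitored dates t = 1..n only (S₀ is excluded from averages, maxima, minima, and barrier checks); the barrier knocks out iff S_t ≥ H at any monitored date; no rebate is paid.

price = 30.3756

No-arbitrage gives p* = (R−d)/(u−d) = 0.7429: enumerate every path, weight its payoff by its p*-probability, and discount by R^5.
Enumerate all 2^5 = 32 price paths (U = up ×1.18, D = down ×0.83); each path with k up-moves has probability p*^k·(1−p*)^(5−k).
DDDDD: M=84.6600, payoff=0.0000, prob=0.001124
UDDDD: M=120.3600, payoff=0.0000, prob=0.003248
DUDDD: M=99.8988, payoff=0.0000, prob=0.003248
UUDDD: M=142.0248, payoff=16.9279, prob=0.009383
DDUDD: M=84.6600, payoff=0.0000, prob=0.003248
UDUDD: M=120.3600, payoff=16.9279, prob=0.009383
DUUDD: M=117.8806, payoff=16.9279, prob=0.009383
UUUDD: M=167.5893, payoff=51.1722, prob=0.027106
DDDUD: M=84.6600, payoff=0.0000, prob=0.003248
UDDUD: M=120.3600, payoff=16.9279, prob=0.009383
DUDUD: M=99.8988, payoff=16.9279, prob=0.009383
UUDUD: M=142.0248, payoff=51.1722, prob=0.027106
DDUUD: M=97.8409, payoff=16.9279, prob=0.009383
UDUUD: M=139.0991, payoff=51.1722, prob=0.027106
DUUUD: M=139.0991, payoff=51.1722, prob=0.027106
UUUUD: M=197.7553, payoff=0.0000, prob=0.078306
DDDDU: M=84.6600, payoff=0.0000, prob=0.003248
UDDDU: M=120.3600, payoff=16.9279, prob=0.009383
DUDDU: M=99.8988, payoff=16.9279, prob=0.009383
UUDDU: M=142.0248, payoff=51.1722, prob=0.027106
DDUDU: M=84.6600, payoff=16.9279, prob=0.009383
UDUDU: M=120.3600, payoff=51.1722, prob=0.027106
DUUDU: M=117.8806, payoff=51.1722, prob=0.027106
UUUDU: M=167.5893, payoff=99.8569, prob=0.078306
DDDUU: M=84.6600, payoff=16.9279, prob=0.009383
UDDUU: M=120.3600, payoff=51.1722, prob=0.027106
DUDUU: M=115.4522, payoff=51.1722, prob=0.027106
UUDUU: M=164.1369, payoff=99.8569, prob=0.078306
DDUUU: M=115.4522, payoff=51.1722, prob=0.027106
UDUUU: M=164.1369, payoff=99.8569, prob=0.078306
DUUUU: M=164.1369, payoff=99.8569, prob=0.078306
UUUUU: M=233.3513, payoff=0.0000, prob=0.226218
Price = Σ prob·payoff / R^5 = 46.736681 / 1.538624 = 30.3756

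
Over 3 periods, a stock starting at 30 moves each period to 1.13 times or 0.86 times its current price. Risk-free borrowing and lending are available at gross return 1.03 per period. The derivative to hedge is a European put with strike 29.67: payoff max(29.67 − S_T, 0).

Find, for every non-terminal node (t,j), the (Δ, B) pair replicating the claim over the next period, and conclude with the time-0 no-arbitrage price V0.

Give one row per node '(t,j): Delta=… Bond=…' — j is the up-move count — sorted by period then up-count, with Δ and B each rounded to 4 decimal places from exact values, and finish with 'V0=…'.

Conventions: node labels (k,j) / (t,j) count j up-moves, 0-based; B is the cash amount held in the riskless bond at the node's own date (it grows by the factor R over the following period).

Risk-neutral probability p* = (R−d)/(u−d) = (1.03−0.86)/(1.13−0.86) = 0.6296.
At maturity the claim pays: V(3,0)=10.5883, V(3,1)=4.5976, V(3,2)=0.0000, V(3,3)=0.0000
  t=2,j=0: stock 22.1880 → up 25.0724 (V=4.5976), down 19.0817 (V=10.5883). Price 6.6178; hedge Δ=-1.0000, bond B=28.8058.
  t=2,j=1: stock 29.1540 → up 32.9440 (V=0.0000), down 25.0724 (V=4.5976). Price 1.6532; hedge Δ=-0.5841, bond B=18.6812.
  t=2,j=2: stock 38.3070 → up 43.2869 (V=0.0000), down 32.9440 (V=0.0000). Price 0.0000; hedge Δ=0.0000, bond B=0.0000.
  t=1,j=0: stock 25.8000 → up 29.1540 (V=1.6532), down 22.1880 (V=6.6178). Price 3.3902; hedge Δ=-0.7127, bond B=21.7777.
  t=1,j=1: stock 33.9000 → up 38.3070 (V=0.0000), down 29.1540 (V=1.6532). Price 0.5945; hedge Δ=-0.1806, bond B=6.7174.
  t=0,j=0: stock 30.0000 → up 33.9000 (V=0.5945), down 25.8000 (V=3.3902). Price 1.5825; hedge Δ=-0.3452, bond B=11.9372.
As a check, the time-0 holding Δ(0,0)·S0 + B(0,0) comes to 1.5825 — exactly V0.

(0,0): Delta=-0.3452 Bond=11.9372
(1,0): Delta=-0.7127 Bond=21.7777
(1,1): Delta=-0.1806 Bond=6.7174
(2,0): Delta=-1.0000 Bond=28.8058
(2,1): Delta=-0.5841 Bond=18.6812
(2,2): Delta=0.0000 Bond=0.0000
V0=1.5825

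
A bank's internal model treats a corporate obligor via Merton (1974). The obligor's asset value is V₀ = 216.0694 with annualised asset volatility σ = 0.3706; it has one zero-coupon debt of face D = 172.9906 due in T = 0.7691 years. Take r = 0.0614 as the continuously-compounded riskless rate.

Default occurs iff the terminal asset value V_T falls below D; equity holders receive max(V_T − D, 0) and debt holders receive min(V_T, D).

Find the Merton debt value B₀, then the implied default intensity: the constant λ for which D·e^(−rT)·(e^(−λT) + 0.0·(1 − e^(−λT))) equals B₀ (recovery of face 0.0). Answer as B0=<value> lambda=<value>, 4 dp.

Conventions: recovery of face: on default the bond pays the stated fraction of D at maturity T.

Work the structural quantities from V₀ = 216.0694 against face 172.9906:
d₁ = [ln(V₀/D) + (r + σ²/2)T] / (σ√T)
   = [ln(216.0694/172.9906) + (0.0614 + 0.5·0.3706²)·0.7691] / (0.3706·√0.7691)
   = [0.222362 + 0.100039] / 0.325010 = 0.991972
d₂ = d₁ − σ√T = 0.991972 − 0.325010 = 0.666962
N(d₁) = 0.839394,  N(d₂) = 0.747602,  e^(−rT) = 0.953875
E₀ = V₀·N(d₁) − D·e^(−rT)·N(d₂)
   = 216.0694·0.839394 − 172.9906·0.953875·0.747602 = 58.004636
B₀ = V₀ − E₀ = 216.0694 − 58.004636 = 158.064764
e^(−λT) = (B₀·e^(rT)/D − 0)/(1 − 0) = (158.0648·1.048355/172.9906 − 0)/1 = 0.95790235
λ = −ln(0.95790235)/0.7691 = 0.055922

B0=158.0648 lambda=0.0559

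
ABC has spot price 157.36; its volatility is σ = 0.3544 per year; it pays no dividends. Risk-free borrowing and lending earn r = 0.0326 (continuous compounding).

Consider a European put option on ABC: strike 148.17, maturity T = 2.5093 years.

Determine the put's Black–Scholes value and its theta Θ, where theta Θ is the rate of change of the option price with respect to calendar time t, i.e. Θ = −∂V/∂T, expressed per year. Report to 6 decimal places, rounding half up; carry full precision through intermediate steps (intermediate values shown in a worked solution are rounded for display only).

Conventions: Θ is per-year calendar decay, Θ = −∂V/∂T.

price = 23.073834
Θ = -3.815830

σ√T = 0.3544·√2.5093 = 0.561397
d₁ = (ln(S/K) + (r+σ²/2)T) / (σ√T) = (ln(157.36/148.17) + (0.0326+0.3544²/2)·2.5093) / 0.561397 = (0.060176 + 0.239386) / 0.561397 = 0.533602
d₂ = d₁ − σ√T = 0.533602 − 0.561397 = -0.027795
e^{−rT} = 0.921453
N(−d₁) = 0.296809,  N(−d₂) = 0.511087
Put price V = K·e^{−rT}·N(−d₂) − S·N(−d₁) = 69.779630 − 46.705797 = 23.073834
φ(d₁) = (1/√(2π))·e^{−d₁²/2} = 0.346004
Θ = −S·φ(d₁)·σ/(2√T) + r·K·e^{−rT}·N(−d₂) = −6.090646 + 2.274816 = -3.815830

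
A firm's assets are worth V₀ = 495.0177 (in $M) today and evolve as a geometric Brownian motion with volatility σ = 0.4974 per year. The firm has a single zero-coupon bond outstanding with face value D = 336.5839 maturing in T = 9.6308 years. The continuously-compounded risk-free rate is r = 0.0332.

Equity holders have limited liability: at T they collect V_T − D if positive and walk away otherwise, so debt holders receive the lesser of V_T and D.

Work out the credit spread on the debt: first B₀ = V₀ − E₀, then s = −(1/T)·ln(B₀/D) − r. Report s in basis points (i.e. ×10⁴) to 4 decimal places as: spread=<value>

spread=533.3163

Work the structural quantities from V₀ = 495.0177 against face 336.5839:
d₁ = [ln(V₀/D) + (r + σ²/2)T] / (σ√T)
   = [ln(495.0177/336.5839) + (0.0332 + 0.5·0.4974²)·9.6308] / (0.4974·√9.6308)
   = [0.385746 + 1.511105] / 1.543608 = 1.228843
d₂ = d₁ − σ√T = 1.228843 − 1.543608 = -0.314765
N(d₁) = 0.890435,  N(d₂) = 0.376470,  e^(−rT) = 0.726336
E₀ = V₀·N(d₁) − D·e^(−rT)·N(d₂)
   = 495.0177·0.890435 − 336.5839·0.726336·0.376470 = 348.744137
B₀ = V₀ − E₀ = 495.0177 − 348.744137 = 146.273563
spread = −(1/T)·ln(B₀/D) − r = −(1/9.6308)·ln(146.273563/336.5839) − 0.0332 = 0.05333163
in basis points: 0.05333163 × 10⁴ = 533.3163 bp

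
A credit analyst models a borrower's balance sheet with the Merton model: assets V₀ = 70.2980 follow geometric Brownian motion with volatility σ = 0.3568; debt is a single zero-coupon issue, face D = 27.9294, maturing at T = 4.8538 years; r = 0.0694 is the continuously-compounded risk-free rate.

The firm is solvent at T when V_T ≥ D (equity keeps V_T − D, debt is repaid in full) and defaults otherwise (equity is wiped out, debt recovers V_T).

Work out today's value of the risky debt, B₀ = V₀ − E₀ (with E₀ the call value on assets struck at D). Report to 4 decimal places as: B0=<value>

Equity is a call on the firm's assets struck at D = 27.9294:
d₁ = [ln(V₀/D) + (r + σ²/2)T] / (σ√T)
   = [ln(70.2980/27.9294) + (0.0694 + 0.5·0.3568²)·4.8538] / (0.3568·√4.8538)
   = [0.923063 + 0.645813] / 0.786078 = 1.995828
d₂ = d₁ − σ√T = 1.995828 − 0.786078 = 1.209749
N(d₁) = 0.977024,  N(d₂) = 0.886812,  e^(−rT) = 0.714013
E₀ = V₀·N(d₁) − D·e^(−rT)·N(d₂)
   = 70.2980·0.977024 − 27.9294·0.714013·0.886812 = 50.998028
B₀ = V₀ − E₀ = 70.2980 − 50.998028 = 19.299972

B0=19.3000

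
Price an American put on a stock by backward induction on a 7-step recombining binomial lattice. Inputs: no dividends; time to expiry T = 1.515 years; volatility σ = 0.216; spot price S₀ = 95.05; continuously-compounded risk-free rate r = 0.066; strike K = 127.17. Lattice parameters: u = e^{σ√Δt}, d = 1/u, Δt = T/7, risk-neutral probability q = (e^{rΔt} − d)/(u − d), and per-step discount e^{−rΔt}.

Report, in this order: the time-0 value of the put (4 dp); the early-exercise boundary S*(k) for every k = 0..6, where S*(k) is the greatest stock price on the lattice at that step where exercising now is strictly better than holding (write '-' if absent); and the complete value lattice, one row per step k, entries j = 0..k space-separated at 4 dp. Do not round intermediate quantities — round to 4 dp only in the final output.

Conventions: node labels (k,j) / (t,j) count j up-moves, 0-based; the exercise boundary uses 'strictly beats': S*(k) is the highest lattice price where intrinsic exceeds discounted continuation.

price = 32.1200
boundary = 95.0500 105.0977 95.0500 105.0977 95.0500 105.0977 116.2075
tree:
32.1200
41.2071 22.0723
49.4254 32.1200 13.5204
56.8581 41.2071 22.0723 6.7759
63.5801 49.4254 32.1200 12.5113 2.1924
69.6595 56.8581 41.2071 22.0723 4.9024 0.0000
75.1577 63.5801 49.4254 32.1200 10.9625 0.0000 0.0000
80.1303 69.6595 56.8581 41.2071 22.0723 0.0000 0.0000 0.0000

Δt=0.21643, u=1.10571, d=0.90440, q=0.54636, disc=e^(-rΔt)=0.98582
k=7 terminal: V=max(K-S,0) → 80.1303 69.6595 56.8581 41.2071 22.0723 0.0000 0.0000 0.0000
k=6: j=0 S=52.0123 intr=75.1577 cont=73.3541 V=75.1577[EX]; j=1 S=63.5899 intr=63.5801 cont=61.7765 V=63.5801[EX]; j=2 S=77.7446 intr=49.4254 cont=47.6218 V=49.4254[EX]; j=3 S=95.0500 intr=32.1200 cont=30.3164 V=32.1200[EX]; j=4 S=116.2075 intr=10.9625 cont=9.8708 V=10.9625[EX]; j=5 S=142.0746 intr=0.0000 cont=0.0000 V=0.0000[hold]; j=6 S=173.6995 intr=0.0000 cont=0.0000 V=0.0000[hold]  S*(6)=116.2075
k=5: j=0 S=57.5105 intr=69.6595 cont=67.8559 V=69.6595[EX]; j=1 S=70.3119 intr=56.8581 cont=55.0545 V=56.8581[EX]; j=2 S=85.9629 intr=41.2071 cont=39.4035 V=41.2071[EX]; j=3 S=105.0977 intr=22.0723 cont=20.2687 V=22.0723[EX]; j=4 S=128.4918 intr=0.0000 cont=4.9024 V=4.9024[hold]; j=5 S=157.0932 intr=0.0000 cont=0.0000 V=0.0000[hold]  S*(5)=105.0977
k=4: j=0 S=63.5899 intr=63.5801 cont=61.7765 V=63.5801[EX]; j=1 S=77.7446 intr=49.4254 cont=47.6218 V=49.4254[EX]; j=2 S=95.0500 intr=32.1200 cont=30.3164 V=32.1200[EX]; j=3 S=116.2075 intr=10.9625 cont=12.5113 V=12.5113[hold]; j=4 S=142.0746 intr=0.0000 cont=2.1924 V=2.1924[hold]  S*(4)=95.0500
k=3: j=0 S=70.3119 intr=56.8581 cont=55.0545 V=56.8581[EX]; j=1 S=85.9629 intr=41.2071 cont=39.4035 V=41.2071[EX]; j=2 S=105.0977 intr=22.0723 cont=21.1029 V=22.0723[EX]; j=3 S=128.4918 intr=0.0000 cont=6.7759 V=6.7759[hold]  S*(3)=105.0977
k=2: j=0 S=77.7446 intr=49.4254 cont=47.6218 V=49.4254[EX]; j=1 S=95.0500 intr=32.1200 cont=30.3164 V=32.1200[EX]; j=2 S=116.2075 intr=10.9625 cont=13.5204 V=13.5204[hold]  S*(2)=95.0500
k=1: j=0 S=85.9629 intr=41.2071 cont=39.4035 V=41.2071[EX]; j=1 S=105.0977 intr=22.0723 cont=21.6464 V=22.0723[EX]  S*(1)=105.0977
k=0: j=0 S=95.0500 intr=32.1200 cont=30.3164 V=32.1200[EX]  S*(0)=95.0500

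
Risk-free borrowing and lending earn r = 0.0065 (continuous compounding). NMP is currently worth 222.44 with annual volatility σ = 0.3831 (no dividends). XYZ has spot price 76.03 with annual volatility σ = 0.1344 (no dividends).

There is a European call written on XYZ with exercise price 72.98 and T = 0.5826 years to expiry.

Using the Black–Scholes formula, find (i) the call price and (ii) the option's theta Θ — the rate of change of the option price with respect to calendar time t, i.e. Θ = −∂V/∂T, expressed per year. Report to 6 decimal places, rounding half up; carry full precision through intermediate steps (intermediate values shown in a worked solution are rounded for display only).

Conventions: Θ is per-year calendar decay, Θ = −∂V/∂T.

σ√T = 0.1344·√0.5826 = 0.102585
d₁ = (ln(S/K) + (r+σ²/2)T) / (σ√T) = (ln(76.03/72.98) + (0.0065+0.1344²/2)·0.5826) / 0.102585 = (0.040943 + 0.009049) / 0.102585 = 0.487315
d₂ = d₁ − σ√T = 0.487315 − 0.102585 = 0.384730
e^{−rT} = 0.996220
N(d₁) = 0.686983,  N(d₂) = 0.649781
Call price V = S·N(d₁) − K·e^{−rT}·N(d₂) = 52.231286 − 47.241804 = 4.989481
φ(d₁) = (1/√(2π))·e^{−d₁²/2} = 0.354277
Θ = −S·φ(d₁)·σ/(2√T) − r·K·e^{−rT}·N(d₂) = −2.371438 − 0.307072 = -2.678510

price = 4.989481
Θ = -2.678510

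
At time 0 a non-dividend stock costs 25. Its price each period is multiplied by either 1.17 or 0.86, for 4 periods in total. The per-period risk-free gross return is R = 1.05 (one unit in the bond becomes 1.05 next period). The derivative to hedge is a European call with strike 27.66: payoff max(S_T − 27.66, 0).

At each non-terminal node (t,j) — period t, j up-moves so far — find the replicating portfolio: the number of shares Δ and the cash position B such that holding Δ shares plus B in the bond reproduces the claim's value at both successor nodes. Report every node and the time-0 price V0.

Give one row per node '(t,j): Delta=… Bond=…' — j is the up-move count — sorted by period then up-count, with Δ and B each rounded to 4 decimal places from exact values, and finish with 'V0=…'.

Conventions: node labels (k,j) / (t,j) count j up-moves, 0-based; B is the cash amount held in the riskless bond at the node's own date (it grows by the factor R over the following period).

(0,0): Delta=0.6480 Bond=-11.9844
(1,0): Delta=0.3463 Bond=-6.0988
(1,1): Delta=0.7880 Bond=-16.6794
(2,0): Delta=0.0000 Bond=0.0000
(2,1): Delta=0.5071 Bond=-10.4481
(2,2): Delta=0.9184 Bond=-21.9756
(3,0): Delta=0.0000 Bond=0.0000
(3,1): Delta=0.0000 Bond=0.0000
(3,2): Delta=0.7425 Bond=-17.8993
(3,3): Delta=1.0000 Bond=-26.3429
V0=4.2145

Since d<R<u, set p* = (R−d)/(u−d) = 0.6129; price each node as the discounted p*-expectation of its children.
Expiry values: V(4,0)=0.0000, V(4,1)=0.0000, V(4,2)=0.0000, V(4,3)=6.7747, V(4,4)=19.1872
Node (3,0) S=15.9014: V=(p*·0.0000+(1−p*)·0.0000)/1.05=0.0000; Δ=(0.0000−0.0000)/(18.6046−13.6752)=0.0000; B=V−Δ·S=0.0000
Node (3,1) S=21.6333: V=(p*·0.0000+(1−p*)·0.0000)/1.05=0.0000; Δ=(0.0000−0.0000)/(25.3110−18.6046)=0.0000; B=V−Δ·S=0.0000
Node (3,2) S=29.4313: V=(p*·6.7747+(1−p*)·0.0000)/1.05=3.9545; Δ=(6.7747−0.0000)/(34.4347−25.3110)=0.7425; B=V−Δ·S=-17.8993
Node (3,3) S=40.0403: V=(p*·19.1872+(1−p*)·6.7747)/1.05=13.6975; Δ=(19.1872−6.7747)/(46.8472−34.4347)=1.0000; B=V−Δ·S=-26.3429
Node (2,0) S=18.4900: V=(p*·0.0000+(1−p*)·0.0000)/1.05=0.0000; Δ=(0.0000−0.0000)/(21.6333−15.9014)=0.0000; B=V−Δ·S=0.0000
Node (2,1) S=25.1550: V=(p*·3.9545+(1−p*)·0.0000)/1.05=2.3083; Δ=(3.9545−0.0000)/(29.4313−21.6333)=0.5071; B=V−Δ·S=-10.4481
Node (2,2) S=34.2225: V=(p*·13.6975+(1−p*)·3.9545)/1.05=9.4533; Δ=(13.6975−3.9545)/(40.0403−29.4313)=0.9184; B=V−Δ·S=-21.9756
Node (1,0) S=21.5000: V=(p*·2.3083+(1−p*)·0.0000)/1.05=1.3474; Δ=(2.3083−0.0000)/(25.1550−18.4900)=0.3463; B=V−Δ·S=-6.0988
Node (1,1) S=29.2500: V=(p*·9.4533+(1−p*)·2.3083)/1.05=6.3691; Δ=(9.4533−2.3083)/(34.2225−25.1550)=0.7880; B=V−Δ·S=-16.6794
Node (0,0) S=25.0000: V=(p*·6.3691+(1−p*)·1.3474)/1.05=4.2145; Δ=(6.3691−1.3474)/(29.2500−21.5000)=0.6480; B=V−Δ·S=-11.9844
Verification: the root portfolio costs Δ(0,0)·S0 + B(0,0) = 4.2145, matching V0.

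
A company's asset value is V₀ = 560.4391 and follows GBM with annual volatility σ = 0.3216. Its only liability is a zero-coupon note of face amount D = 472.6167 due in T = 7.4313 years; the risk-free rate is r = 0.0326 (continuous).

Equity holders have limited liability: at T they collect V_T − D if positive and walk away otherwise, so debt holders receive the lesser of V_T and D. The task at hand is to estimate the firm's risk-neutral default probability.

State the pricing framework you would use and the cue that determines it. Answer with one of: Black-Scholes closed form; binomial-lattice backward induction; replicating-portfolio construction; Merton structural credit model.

Key observation: with the firm-asset dynamics (V₀ = 560.4391) and a single zero-coupon liability of face 472.6167 given, debt value, spread, and default probability all derive from the option view of the balance sheet.

framework: Merton structural credit model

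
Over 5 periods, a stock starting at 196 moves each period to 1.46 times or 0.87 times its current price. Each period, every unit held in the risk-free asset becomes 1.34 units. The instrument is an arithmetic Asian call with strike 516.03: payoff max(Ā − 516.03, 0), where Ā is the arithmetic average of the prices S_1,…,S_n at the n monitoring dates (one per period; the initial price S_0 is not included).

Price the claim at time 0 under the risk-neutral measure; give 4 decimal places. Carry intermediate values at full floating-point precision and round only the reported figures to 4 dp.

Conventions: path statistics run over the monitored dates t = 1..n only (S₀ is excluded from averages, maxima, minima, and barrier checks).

price = 15.3926

Risk-neutral up-probability p* = (R−d)/(u−d) = (1.34−0.87)/(1.46−0.87) = 0.7966; the claim prices as the p*-weighted sum of path payoffs discounted by R^5.
Enumerate all 2^5 = 32 price paths (U = up ×1.46, D = down ×0.87); each path with k up-moves has probability p*^k·(1−p*)^(5−k).
DDDDD: Ā=131.5835, payoff=0.0000, prob=0.000348
UDDDD: Ā=220.8183, payoff=0.0000, prob=0.001363
DUDDD: Ā=197.6903, payoff=0.0000, prob=0.001363
UUDDD: Ā=331.7561, payoff=0.0000, prob=0.005339
DDUDD: Ā=177.5689, payoff=0.0000, prob=0.001363
UDUDD: Ā=297.9892, payoff=0.0000, prob=0.005339
DUUDD: Ā=274.8612, payoff=0.0000, prob=0.005339
UUUDD: Ā=461.2613, payoff=0.0000, prob=0.020912
DDDUD: Ā=160.0633, payoff=0.0000, prob=0.001363
UDDUD: Ā=268.6120, payoff=0.0000, prob=0.005339
DUDUD: Ā=245.4840, payoff=0.0000, prob=0.005339
UUDUD: Ā=411.9617, payoff=0.0000, prob=0.020912
DDUUD: Ā=225.3626, payoff=0.0000, prob=0.005339
UDUUD: Ā=378.1948, payoff=0.0000, prob=0.020912
DUUUD: Ā=355.0668, payoff=0.0000, prob=0.020912
UUUUD: Ā=595.8592, payoff=79.8292, prob=0.081905
DDDDU: Ā=144.8335, payoff=0.0000, prob=0.001363
UDDDU: Ā=243.0539, payoff=0.0000, prob=0.005339
DUDDU: Ā=219.9259, payoff=0.0000, prob=0.005339
UUDDU: Ā=369.0710, payoff=0.0000, prob=0.020912
DDUDU: Ā=199.8045, payoff=0.0000, prob=0.005339
UDUDU: Ā=335.3041, payoff=0.0000, prob=0.020912
DUUDU: Ā=312.1761, payoff=0.0000, prob=0.020912
UUUDU: Ā=523.8817, payoff=7.8517, prob=0.081905
DDDUU: Ā=182.2989, payoff=0.0000, prob=0.005339
UDDUU: Ā=305.9269, payoff=0.0000, prob=0.020912
DUDUU: Ā=282.7989, payoff=0.0000, prob=0.020912
UUDUU: Ā=474.5821, payoff=0.0000, prob=0.081905
DDUUU: Ā=262.6775, payoff=0.0000, prob=0.020912
UDUUU: Ā=440.8152, payoff=0.0000, prob=0.081905
DUUUU: Ā=417.6872, payoff=0.0000, prob=0.081905
UUUUU: Ā=700.9463, payoff=184.9163, prob=0.320796
Price = Σ prob·payoff / R^5 = 66.501996 / 4.320400 = 15.3926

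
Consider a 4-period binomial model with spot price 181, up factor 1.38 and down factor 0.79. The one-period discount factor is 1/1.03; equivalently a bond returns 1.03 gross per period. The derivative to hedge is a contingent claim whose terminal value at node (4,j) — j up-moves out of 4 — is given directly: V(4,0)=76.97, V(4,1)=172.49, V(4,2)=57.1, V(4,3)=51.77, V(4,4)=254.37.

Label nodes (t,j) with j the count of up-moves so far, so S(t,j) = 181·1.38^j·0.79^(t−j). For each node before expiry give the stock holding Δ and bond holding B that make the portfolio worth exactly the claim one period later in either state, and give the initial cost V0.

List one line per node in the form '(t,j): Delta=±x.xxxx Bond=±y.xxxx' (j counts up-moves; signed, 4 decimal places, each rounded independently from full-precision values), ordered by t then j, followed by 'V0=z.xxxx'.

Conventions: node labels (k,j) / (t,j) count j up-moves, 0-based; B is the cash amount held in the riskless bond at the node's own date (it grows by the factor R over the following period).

The replicating-portfolio and risk-neutral prices coincide; use p* = (1.03−0.79)/(1.38−0.79) = 0.4068 for the latter.
Terminal payoffs: V(4,0)=76.9700, V(4,1)=172.4900, V(4,2)=57.1000, V(4,3)=51.7700, V(4,4)=254.3700
  t=3,j=0: stock 89.2401 → up 123.1513 (V=172.4900), down 70.4996 (V=76.9700). Price 112.4520; hedge Δ=1.8142, bond B=-49.4463.
  t=3,j=1: stock 155.8877 → up 215.1250 (V=57.1000), down 123.1513 (V=172.4900). Price 121.8948; hedge Δ=-1.2546, bond B=317.4711.
  t=3,j=2: stock 272.3102 → up 375.7880 (V=51.7700), down 215.1250 (V=57.1000). Price 53.3319; hedge Δ=-0.0332, bond B=62.3658.
  t=3,j=3: stock 475.6810 → up 656.4398 (V=254.3700), down 375.7880 (V=51.7700). Price 130.2753; hedge Δ=0.7219, bond B=-213.1145.
  t=2,j=0: stock 112.9621 → up 155.8877 (V=121.8948), down 89.2401 (V=112.4520). Price 112.9060; hedge Δ=0.1417, bond B=96.9012.
  t=2,j=1: stock 197.3262 → up 272.3102 (V=53.3319), down 155.8877 (V=121.8948). Price 91.2668; hedge Δ=-0.5889, bond B=207.4752.
  t=2,j=2: stock 344.6964 → up 475.6810 (V=130.2753), down 272.3102 (V=53.3319). Price 82.1659; hedge Δ=0.3783, bond B=-48.2466.
  t=1,j=0: stock 142.9900 → up 197.3262 (V=91.2668), down 112.9621 (V=112.9060). Price 101.0715; hedge Δ=-0.2565, bond B=137.7480.
  t=1,j=1: stock 249.7800 → up 344.6964 (V=82.1659), down 197.3262 (V=91.2668). Price 85.0143; hedge Δ=-0.0618, bond B=100.4396.
  t=0,j=0: stock 181.0000 → up 249.7800 (V=85.0143), down 142.9900 (V=101.0715). Price 91.7862; hedge Δ=-0.1504, bond B=119.0017.
Check: Δ(0,0)·S0 + B(0,0) = 91.7862 = V0.

(0,0): Delta=-0.1504 Bond=119.0017
(1,0): Delta=-0.2565 Bond=137.7480
(1,1): Delta=-0.0618 Bond=100.4396
(2,0): Delta=0.1417 Bond=96.9012
(2,1): Delta=-0.5889 Bond=207.4752
(2,2): Delta=0.3783 Bond=-48.2466
(3,0): Delta=1.8142 Bond=-49.4463
(3,1): Delta=-1.2546 Bond=317.4711
(3,2): Delta=-0.0332 Bond=62.3658
(3,3): Delta=0.7219 Bond=-213.1145
V0=91.7862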